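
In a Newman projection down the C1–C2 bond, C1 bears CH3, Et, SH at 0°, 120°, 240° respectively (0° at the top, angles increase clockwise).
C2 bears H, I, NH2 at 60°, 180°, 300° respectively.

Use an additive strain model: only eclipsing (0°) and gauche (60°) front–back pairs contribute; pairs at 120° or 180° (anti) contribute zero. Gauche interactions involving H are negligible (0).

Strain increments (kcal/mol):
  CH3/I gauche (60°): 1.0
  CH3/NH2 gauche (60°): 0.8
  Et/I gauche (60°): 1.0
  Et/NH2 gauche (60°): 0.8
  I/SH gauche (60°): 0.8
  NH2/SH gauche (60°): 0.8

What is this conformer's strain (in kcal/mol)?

3.4 kcal/mol

This conformer (staggered): CH3–NH2 gauche, Et–I gauche, SH–I gauche, SH–NH2 gauche; 0.8 + 1.0 + 0.8 + 0.8 = 3.4 kcal/mol.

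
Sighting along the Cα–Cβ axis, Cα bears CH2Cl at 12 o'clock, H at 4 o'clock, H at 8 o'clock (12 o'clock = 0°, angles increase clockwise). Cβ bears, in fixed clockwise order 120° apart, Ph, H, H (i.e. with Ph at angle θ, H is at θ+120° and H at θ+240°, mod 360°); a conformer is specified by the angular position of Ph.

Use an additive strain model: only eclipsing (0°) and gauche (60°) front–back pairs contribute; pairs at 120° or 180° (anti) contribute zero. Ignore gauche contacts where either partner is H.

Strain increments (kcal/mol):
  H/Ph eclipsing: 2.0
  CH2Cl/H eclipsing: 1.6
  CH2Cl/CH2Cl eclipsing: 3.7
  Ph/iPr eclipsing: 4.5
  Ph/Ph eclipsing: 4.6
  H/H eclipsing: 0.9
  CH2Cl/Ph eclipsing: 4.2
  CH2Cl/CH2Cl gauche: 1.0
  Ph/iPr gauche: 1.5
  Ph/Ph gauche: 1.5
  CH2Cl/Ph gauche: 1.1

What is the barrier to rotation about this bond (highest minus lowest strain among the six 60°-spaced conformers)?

6.0 kcal/mol

Ph at 0° (eclipsed): CH2Cl–Ph eclipsed, H–H eclipsed, H–H eclipsed; 4.2 + 0.9 + 0.9 = 6.0 kcal/mol.
Ph at 60° (staggered): CH2Cl–Ph gauche; 1.1 = 1.1 kcal/mol.
Ph at 120° (eclipsed): CH2Cl–H eclipsed, H–Ph eclipsed, H–H eclipsed; 1.6 + 2.0 + 0.9 = 4.5 kcal/mol.
Ph at 180° (staggered): no non-H gauche contacts → 0.0 kcal/mol.
Ph at 240° (eclipsed): CH2Cl–H eclipsed, H–H eclipsed, H–Ph eclipsed; 1.6 + 0.9 + 2.0 = 4.5 kcal/mol.
Ph at 300° (staggered): CH2Cl–Ph gauche; 1.1 = 1.1 kcal/mol.
Max at 0° (6.0 kcal/mol), min at 180° (0.0 kcal/mol); barrier = 6.0 kcal/mol.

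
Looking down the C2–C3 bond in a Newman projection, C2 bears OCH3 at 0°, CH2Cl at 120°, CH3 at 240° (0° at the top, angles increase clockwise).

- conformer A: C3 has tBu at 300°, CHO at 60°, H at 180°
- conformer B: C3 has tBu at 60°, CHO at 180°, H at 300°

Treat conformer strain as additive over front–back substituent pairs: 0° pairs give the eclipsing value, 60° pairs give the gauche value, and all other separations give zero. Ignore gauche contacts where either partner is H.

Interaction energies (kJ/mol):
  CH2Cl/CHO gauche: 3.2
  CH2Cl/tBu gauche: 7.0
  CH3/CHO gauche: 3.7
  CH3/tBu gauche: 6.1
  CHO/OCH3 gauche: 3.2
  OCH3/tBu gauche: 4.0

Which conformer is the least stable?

B

A (staggered): OCH3(0°)/tBu(300°) gauche 4.0; OCH3(0°)/CHO(60°) gauche 3.2; CH2Cl(120°)/CHO(60°) gauche 3.2; CH3(240°)/tBu(300°) gauche 6.1 → 16.5 kJ/mol.
B (staggered): OCH3(0°)/tBu(60°) gauche 4.0; CH2Cl(120°)/tBu(60°) gauche 7.0; CH2Cl(120°)/CHO(180°) gauche 3.2; CH3(240°)/CHO(180°) gauche 3.7 → 17.9 kJ/mol.
B has the highest total (17.9 kJ/mol).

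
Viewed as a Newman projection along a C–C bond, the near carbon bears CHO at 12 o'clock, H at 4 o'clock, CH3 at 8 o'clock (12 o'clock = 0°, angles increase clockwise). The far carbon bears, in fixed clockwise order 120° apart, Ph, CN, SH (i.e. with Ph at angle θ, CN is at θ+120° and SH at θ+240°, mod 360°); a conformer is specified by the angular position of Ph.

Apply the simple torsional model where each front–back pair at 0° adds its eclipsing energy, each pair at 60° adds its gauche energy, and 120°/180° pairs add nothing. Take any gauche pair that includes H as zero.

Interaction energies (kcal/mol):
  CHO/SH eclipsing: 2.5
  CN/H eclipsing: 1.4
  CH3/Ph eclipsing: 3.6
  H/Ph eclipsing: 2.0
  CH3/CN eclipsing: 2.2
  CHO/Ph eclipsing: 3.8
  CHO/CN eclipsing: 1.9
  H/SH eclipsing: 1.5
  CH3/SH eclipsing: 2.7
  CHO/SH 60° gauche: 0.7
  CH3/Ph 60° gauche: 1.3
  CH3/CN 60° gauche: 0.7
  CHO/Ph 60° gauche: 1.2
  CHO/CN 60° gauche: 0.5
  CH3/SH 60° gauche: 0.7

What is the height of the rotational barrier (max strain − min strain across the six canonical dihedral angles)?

Ph at 0° (eclipsed): CHO(0°)/Ph(0°) eclipsed 3.8; H(120°)/CN(120°) eclipsed 1.4; CH3(240°)/SH(240°) eclipsed 2.7 → 7.9 kcal/mol.
Ph at 60° (staggered): CHO(0°)/Ph(60°) gauche 1.2; CHO(0°)/SH(300°) gauche 0.7; CH3(240°)/CN(180°) gauche 0.7; CH3(240°)/SH(300°) gauche 0.7 → 3.3 kcal/mol.
Ph at 120° (eclipsed): CHO(0°)/SH(0°) eclipsed 2.5; H(120°)/Ph(120°) eclipsed 2.0; CH3(240°)/CN(240°) eclipsed 2.2 → 6.7 kcal/mol.
Ph at 180° (staggered): CHO(0°)/CN(300°) gauche 0.5; CHO(0°)/SH(60°) gauche 0.7; CH3(240°)/Ph(180°) gauche 1.3; CH3(240°)/CN(300°) gauche 0.7 → 3.2 kcal/mol.
Ph at 240° (eclipsed): CHO(0°)/CN(0°) eclipsed 1.9; H(120°)/SH(120°) eclipsed 1.5; CH3(240°)/Ph(240°) eclipsed 3.6 → 7.0 kcal/mol.
Ph at 300° (staggered): CHO(0°)/Ph(300°) gauche 1.2; CHO(0°)/CN(60°) gauche 0.5; CH3(240°)/Ph(300°) gauche 1.3; CH3(240°)/SH(180°) gauche 0.7 → 3.7 kcal/mol.
Max at 0° (7.9 kcal/mol), min at 180° (3.2 kcal/mol); barrier = 4.7 kcal/mol.

4.7 kcal/mol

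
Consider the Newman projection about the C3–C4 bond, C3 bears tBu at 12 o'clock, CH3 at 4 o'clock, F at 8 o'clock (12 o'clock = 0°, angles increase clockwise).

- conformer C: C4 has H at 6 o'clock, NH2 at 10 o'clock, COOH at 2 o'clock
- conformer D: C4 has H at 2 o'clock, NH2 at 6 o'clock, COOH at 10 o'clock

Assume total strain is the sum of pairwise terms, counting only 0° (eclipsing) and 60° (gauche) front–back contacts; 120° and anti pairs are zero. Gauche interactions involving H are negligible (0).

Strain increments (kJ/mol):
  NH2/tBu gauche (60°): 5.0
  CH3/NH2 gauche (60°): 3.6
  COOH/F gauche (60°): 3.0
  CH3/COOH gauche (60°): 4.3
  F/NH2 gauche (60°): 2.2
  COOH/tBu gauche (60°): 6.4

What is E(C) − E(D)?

C (staggered): tBu–NH2 gauche, tBu–COOH gauche, CH3–COOH gauche, F–NH2 gauche; 5.0 + 6.4 + 4.3 + 2.2 = 17.9 kJ/mol.
D (staggered): tBu–COOH gauche, CH3–NH2 gauche, F–NH2 gauche, F–COOH gauche; 6.4 + 3.6 + 2.2 + 3.0 = 15.2 kJ/mol.
E(C) − E(D) = 17.9 − 15.2 = +2.7 kJ/mol.

+2.7 kJ/mol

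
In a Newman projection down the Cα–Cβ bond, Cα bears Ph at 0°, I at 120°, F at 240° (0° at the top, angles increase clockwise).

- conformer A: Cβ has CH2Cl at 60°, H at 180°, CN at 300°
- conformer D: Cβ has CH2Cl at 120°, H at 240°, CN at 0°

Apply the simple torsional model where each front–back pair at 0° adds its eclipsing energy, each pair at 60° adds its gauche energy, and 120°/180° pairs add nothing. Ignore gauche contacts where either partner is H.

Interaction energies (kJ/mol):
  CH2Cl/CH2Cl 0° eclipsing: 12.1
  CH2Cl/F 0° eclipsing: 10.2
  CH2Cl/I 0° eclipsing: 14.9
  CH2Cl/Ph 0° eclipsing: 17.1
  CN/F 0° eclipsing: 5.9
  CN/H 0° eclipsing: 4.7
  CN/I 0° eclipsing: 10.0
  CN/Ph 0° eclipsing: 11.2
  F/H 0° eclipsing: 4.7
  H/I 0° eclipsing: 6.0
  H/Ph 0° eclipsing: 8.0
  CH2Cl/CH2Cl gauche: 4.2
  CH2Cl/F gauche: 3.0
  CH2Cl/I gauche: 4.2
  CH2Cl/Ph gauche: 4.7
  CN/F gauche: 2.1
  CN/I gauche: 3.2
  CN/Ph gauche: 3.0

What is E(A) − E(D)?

-16.8 kJ/mol

A (staggered): Ph(0°)/CH2Cl(60°) gauche 4.7; Ph(0°)/CN(300°) gauche 3.0; I(120°)/CH2Cl(60°) gauche 4.2; F(240°)/CN(300°) gauche 2.1 → 14.0 kJ/mol.
D (eclipsed): Ph(0°)/CN(0°) eclipsed 11.2; I(120°)/CH2Cl(120°) eclipsed 14.9; F(240°)/H(240°) eclipsed 4.7 → 30.8 kJ/mol.
E(A) − E(D) = 14.0 − 30.8 = -16.8 kJ/mol.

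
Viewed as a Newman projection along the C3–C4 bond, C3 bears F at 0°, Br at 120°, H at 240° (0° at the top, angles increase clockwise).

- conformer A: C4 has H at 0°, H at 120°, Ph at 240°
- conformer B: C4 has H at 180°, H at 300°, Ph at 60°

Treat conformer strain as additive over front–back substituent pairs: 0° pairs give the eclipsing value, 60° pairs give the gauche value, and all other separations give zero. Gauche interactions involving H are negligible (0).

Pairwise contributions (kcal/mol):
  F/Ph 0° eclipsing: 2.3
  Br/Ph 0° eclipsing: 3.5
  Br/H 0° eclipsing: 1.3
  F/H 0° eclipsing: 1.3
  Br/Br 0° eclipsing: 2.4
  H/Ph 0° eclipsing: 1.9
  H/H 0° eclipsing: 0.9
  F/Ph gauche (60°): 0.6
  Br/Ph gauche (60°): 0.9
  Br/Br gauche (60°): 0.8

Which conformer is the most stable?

B

A (eclipsed): F(0°)/H(0°) eclipsed 1.3; Br(120°)/H(120°) eclipsed 1.3; H(240°)/Ph(240°) eclipsed 1.9 → 4.5 kcal/mol.
B (staggered): F(0°)/Ph(60°) gauche 0.6; Br(120°)/Ph(60°) gauche 0.9 → 1.5 kcal/mol.
B has the lowest total (1.5 kcal/mol).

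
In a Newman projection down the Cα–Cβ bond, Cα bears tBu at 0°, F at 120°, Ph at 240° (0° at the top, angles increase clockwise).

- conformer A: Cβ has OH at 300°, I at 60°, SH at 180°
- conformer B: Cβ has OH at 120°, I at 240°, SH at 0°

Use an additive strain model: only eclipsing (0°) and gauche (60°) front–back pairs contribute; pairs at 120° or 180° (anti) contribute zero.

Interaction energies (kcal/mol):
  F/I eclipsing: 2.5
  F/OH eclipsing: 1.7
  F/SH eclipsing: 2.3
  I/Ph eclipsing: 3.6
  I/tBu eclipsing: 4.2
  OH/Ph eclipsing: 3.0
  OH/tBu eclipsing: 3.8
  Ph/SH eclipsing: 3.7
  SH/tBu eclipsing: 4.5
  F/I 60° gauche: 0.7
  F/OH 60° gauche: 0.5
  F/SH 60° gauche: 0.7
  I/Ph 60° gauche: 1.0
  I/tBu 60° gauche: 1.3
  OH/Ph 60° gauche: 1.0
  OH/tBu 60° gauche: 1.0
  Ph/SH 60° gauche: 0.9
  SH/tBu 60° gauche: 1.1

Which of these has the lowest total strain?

A (staggered): tBu(0°)/OH(300°) gauche 1.0; tBu(0°)/I(60°) gauche 1.3; F(120°)/I(60°) gauche 0.7; F(120°)/SH(180°) gauche 0.7; Ph(240°)/OH(300°) gauche 1.0; Ph(240°)/SH(180°) gauche 0.9 → 5.6 kcal/mol.
B (eclipsed): tBu(0°)/SH(0°) eclipsed 4.5; F(120°)/OH(120°) eclipsed 1.7; Ph(240°)/I(240°) eclipsed 3.6 → 9.8 kcal/mol.
A has the lowest total (5.6 kcal/mol).

A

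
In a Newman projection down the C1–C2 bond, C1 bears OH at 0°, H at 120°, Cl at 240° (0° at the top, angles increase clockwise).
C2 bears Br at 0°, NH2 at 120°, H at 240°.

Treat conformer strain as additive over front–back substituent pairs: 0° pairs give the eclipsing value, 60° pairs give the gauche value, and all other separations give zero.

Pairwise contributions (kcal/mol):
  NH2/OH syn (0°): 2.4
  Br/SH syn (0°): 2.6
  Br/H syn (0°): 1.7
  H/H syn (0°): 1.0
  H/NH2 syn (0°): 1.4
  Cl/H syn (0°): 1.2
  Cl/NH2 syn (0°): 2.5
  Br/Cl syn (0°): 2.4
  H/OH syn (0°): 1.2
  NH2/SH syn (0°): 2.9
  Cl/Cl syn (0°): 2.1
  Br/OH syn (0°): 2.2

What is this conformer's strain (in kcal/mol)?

4.8 kcal/mol

This conformer (eclipsed): OH–Br eclipsed, H–NH2 eclipsed, Cl–H eclipsed; 2.2 + 1.4 + 1.2 = 4.8 kcal/mol.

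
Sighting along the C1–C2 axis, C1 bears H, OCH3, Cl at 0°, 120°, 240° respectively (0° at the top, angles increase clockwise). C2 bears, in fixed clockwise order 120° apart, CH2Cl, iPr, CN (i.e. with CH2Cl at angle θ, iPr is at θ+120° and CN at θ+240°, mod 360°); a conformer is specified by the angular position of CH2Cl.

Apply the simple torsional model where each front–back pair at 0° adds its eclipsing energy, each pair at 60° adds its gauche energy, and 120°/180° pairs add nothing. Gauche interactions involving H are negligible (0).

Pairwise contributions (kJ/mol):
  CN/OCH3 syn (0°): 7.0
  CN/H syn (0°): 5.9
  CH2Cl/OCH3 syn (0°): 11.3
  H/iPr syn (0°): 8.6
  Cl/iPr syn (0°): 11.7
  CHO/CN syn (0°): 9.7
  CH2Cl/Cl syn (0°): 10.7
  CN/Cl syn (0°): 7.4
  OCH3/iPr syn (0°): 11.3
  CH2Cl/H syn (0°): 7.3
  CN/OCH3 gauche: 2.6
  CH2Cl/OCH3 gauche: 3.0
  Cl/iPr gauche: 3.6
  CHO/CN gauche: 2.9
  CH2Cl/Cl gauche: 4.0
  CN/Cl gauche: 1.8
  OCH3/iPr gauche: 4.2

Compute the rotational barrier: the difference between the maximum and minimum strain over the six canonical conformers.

16.3 kJ/mol

CH2Cl at 0° (eclipsed): H–CH2Cl eclipsed, OCH3–iPr eclipsed, Cl–CN eclipsed; 7.3 + 11.3 + 7.4 = 26.0 kJ/mol.
CH2Cl at 60° (staggered): OCH3–CH2Cl gauche, OCH3–iPr gauche, Cl–iPr gauche, Cl–CN gauche; 3.0 + 4.2 + 3.6 + 1.8 = 12.6 kJ/mol.
CH2Cl at 120° (eclipsed): H–CN eclipsed, OCH3–CH2Cl eclipsed, Cl–iPr eclipsed; 5.9 + 11.3 + 11.7 = 28.9 kJ/mol.
CH2Cl at 180° (staggered): OCH3–CH2Cl gauche, OCH3–CN gauche, Cl–CH2Cl gauche, Cl–iPr gauche; 3.0 + 2.6 + 4.0 + 3.6 = 13.2 kJ/mol.
CH2Cl at 240° (eclipsed): H–iPr eclipsed, OCH3–CN eclipsed, Cl–CH2Cl eclipsed; 8.6 + 7.0 + 10.7 = 26.3 kJ/mol.
CH2Cl at 300° (staggered): OCH3–iPr gauche, OCH3–CN gauche, Cl–CH2Cl gauche, Cl–CN gauche; 4.2 + 2.6 + 4.0 + 1.8 = 12.6 kJ/mol.
Max at 120° (28.9 kJ/mol), min at 60° (12.6 kJ/mol); barrier = 16.3 kJ/mol.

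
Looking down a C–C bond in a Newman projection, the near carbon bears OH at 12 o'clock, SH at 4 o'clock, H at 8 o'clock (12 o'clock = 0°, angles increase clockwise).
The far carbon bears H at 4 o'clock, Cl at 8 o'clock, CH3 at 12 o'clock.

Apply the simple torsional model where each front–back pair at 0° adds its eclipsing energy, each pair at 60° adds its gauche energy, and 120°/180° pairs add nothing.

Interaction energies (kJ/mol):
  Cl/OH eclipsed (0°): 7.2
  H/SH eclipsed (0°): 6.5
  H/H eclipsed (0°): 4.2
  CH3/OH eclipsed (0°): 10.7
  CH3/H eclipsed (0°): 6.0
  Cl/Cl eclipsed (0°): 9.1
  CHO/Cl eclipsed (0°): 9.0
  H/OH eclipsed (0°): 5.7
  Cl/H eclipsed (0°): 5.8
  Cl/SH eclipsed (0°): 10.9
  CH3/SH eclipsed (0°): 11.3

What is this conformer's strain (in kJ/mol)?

23.0 kJ/mol

This conformer (eclipsed): OH(0°)/CH3(0°) eclipsed 10.7; SH(120°)/H(120°) eclipsed 6.5; H(240°)/Cl(240°) eclipsed 5.8 → 23.0 kJ/mol.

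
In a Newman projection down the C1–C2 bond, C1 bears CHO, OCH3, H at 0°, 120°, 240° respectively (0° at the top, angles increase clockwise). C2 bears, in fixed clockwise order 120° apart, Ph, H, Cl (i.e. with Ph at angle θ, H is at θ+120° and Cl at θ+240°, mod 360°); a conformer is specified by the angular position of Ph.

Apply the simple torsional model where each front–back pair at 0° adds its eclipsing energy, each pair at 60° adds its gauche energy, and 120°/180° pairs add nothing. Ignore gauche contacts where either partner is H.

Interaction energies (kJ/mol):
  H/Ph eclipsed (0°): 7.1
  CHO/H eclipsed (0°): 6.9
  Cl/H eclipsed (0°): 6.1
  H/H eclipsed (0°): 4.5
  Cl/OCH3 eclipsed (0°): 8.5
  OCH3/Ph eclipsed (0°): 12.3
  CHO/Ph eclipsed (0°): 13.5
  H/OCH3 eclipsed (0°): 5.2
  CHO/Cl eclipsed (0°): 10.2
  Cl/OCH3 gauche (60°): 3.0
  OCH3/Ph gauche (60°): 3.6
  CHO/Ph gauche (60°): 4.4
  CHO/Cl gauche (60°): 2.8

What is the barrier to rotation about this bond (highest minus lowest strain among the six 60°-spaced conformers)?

19.6 kJ/mol

Ph at 0° (eclipsed): CHO(0°)/Ph(0°) eclipsed 13.5; OCH3(120°)/H(120°) eclipsed 5.2; H(240°)/Cl(240°) eclipsed 6.1 → 24.8 kJ/mol.
Ph at 60° (staggered): CHO(0°)/Ph(60°) gauche 4.4; CHO(0°)/Cl(300°) gauche 2.8; OCH3(120°)/Ph(60°) gauche 3.6 → 10.8 kJ/mol.
Ph at 120° (eclipsed): CHO(0°)/Cl(0°) eclipsed 10.2; OCH3(120°)/Ph(120°) eclipsed 12.3; H(240°)/H(240°) eclipsed 4.5 → 27.0 kJ/mol.
Ph at 180° (staggered): CHO(0°)/Cl(60°) gauche 2.8; OCH3(120°)/Ph(180°) gauche 3.6; OCH3(120°)/Cl(60°) gauche 3.0 → 9.4 kJ/mol.
Ph at 240° (eclipsed): CHO(0°)/H(0°) eclipsed 6.9; OCH3(120°)/Cl(120°) eclipsed 8.5; H(240°)/Ph(240°) eclipsed 7.1 → 22.5 kJ/mol.
Ph at 300° (staggered): CHO(0°)/Ph(300°) gauche 4.4; OCH3(120°)/Cl(180°) gauche 3.0 → 7.4 kJ/mol.
Max at 120° (27.0 kJ/mol), min at 300° (7.4 kJ/mol); barrier = 19.6 kJ/mol.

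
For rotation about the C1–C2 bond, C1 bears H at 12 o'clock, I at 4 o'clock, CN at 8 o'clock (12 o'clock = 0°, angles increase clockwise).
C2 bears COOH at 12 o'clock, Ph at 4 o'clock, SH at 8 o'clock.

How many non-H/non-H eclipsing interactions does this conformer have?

2

Non-H eclipsing pairs: I(120°)/Ph(120°); CN(240°)/SH(240°) — 2 interactions.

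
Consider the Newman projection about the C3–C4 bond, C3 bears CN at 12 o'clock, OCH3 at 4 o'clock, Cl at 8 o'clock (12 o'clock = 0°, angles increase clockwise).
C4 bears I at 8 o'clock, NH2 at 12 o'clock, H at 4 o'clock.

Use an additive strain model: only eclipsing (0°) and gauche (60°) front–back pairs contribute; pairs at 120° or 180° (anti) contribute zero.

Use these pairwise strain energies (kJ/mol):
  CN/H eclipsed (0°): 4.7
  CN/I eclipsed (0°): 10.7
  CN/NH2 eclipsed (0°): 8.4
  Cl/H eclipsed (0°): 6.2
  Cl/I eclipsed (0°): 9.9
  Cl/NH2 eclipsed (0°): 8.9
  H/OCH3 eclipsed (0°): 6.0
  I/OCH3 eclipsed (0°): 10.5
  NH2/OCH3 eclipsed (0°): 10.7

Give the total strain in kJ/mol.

This conformer (eclipsed): CN–NH2 eclipsed, OCH3–H eclipsed, Cl–I eclipsed; 8.4 + 6.0 + 9.9 = 24.3 kJ/mol.

24.3 kJ/mol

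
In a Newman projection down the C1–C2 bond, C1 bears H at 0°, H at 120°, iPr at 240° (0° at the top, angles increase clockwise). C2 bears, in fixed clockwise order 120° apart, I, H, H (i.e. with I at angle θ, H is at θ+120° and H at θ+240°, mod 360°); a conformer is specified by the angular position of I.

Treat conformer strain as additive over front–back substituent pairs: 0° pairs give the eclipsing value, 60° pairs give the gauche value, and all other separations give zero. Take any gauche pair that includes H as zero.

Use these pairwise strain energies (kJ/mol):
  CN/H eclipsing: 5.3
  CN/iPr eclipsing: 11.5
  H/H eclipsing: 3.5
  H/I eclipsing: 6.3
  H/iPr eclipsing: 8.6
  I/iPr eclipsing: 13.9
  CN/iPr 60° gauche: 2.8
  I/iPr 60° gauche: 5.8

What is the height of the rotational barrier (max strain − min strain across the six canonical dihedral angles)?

I at 0° (eclipsed): H–I eclipsed, H–H eclipsed, iPr–H eclipsed; 6.3 + 3.5 + 8.6 = 18.4 kJ/mol.
I at 60° (staggered): no non-H gauche contacts → 0.0 kJ/mol.
I at 120° (eclipsed): H–H eclipsed, H–I eclipsed, iPr–H eclipsed; 3.5 + 6.3 + 8.6 = 18.4 kJ/mol.
I at 180° (staggered): iPr–I gauche; 5.8 = 5.8 kJ/mol.
I at 240° (eclipsed): H–H eclipsed, H–H eclipsed, iPr–I eclipsed; 3.5 + 3.5 + 13.9 = 20.9 kJ/mol.
I at 300° (staggered): iPr–I gauche; 5.8 = 5.8 kJ/mol.
Max at 240° (20.9 kJ/mol), min at 60° (0.0 kJ/mol); barrier = 20.9 kJ/mol.

20.9 kJ/mol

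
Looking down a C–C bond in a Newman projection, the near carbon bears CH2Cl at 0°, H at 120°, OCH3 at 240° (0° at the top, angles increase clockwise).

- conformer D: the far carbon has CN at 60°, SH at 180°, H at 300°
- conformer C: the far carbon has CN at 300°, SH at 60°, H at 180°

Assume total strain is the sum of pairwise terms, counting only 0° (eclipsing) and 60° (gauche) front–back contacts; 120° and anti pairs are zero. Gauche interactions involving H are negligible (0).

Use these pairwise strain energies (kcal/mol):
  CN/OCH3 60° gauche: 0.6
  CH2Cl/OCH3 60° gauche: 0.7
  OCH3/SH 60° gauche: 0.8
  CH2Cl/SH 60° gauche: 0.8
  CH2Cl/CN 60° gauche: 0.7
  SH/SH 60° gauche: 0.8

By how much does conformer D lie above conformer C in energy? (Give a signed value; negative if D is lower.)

-0.6 kcal/mol

D is staggered. CH2Cl at 0° is gauche with CN at 60° (0.7); OCH3 at 240° is gauche with SH at 180° (0.8). Total 1.5 kcal/mol.
C is staggered. CH2Cl at 0° is gauche with CN at 300° (0.7); CH2Cl at 0° is gauche with SH at 60° (0.8); OCH3 at 240° is gauche with CN at 300° (0.6). Total 2.1 kcal/mol.
E(D) − E(C) = 1.5 − 2.1 = -0.6 kcal/mol.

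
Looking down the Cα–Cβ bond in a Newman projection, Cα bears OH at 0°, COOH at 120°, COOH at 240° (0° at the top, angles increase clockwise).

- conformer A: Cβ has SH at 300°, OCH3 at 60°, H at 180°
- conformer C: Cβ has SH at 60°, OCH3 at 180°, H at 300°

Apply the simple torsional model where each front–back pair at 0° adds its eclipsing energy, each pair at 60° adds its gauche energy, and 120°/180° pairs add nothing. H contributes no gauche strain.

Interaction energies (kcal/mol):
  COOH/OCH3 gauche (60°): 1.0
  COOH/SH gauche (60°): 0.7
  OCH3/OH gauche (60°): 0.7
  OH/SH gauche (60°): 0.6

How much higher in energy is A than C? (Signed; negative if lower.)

-0.3 kcal/mol

A (staggered): OH–SH gauche, OH–OCH3 gauche, COOH–OCH3 gauche, COOH–SH gauche; 0.6 + 0.7 + 1.0 + 0.7 = 3.0 kcal/mol.
C (staggered): OH–SH gauche, COOH–SH gauche, COOH–OCH3 gauche, COOH–OCH3 gauche; 0.6 + 0.7 + 1.0 + 1.0 = 3.3 kcal/mol.
E(A) − E(C) = 3.0 − 3.3 = -0.3 kcal/mol.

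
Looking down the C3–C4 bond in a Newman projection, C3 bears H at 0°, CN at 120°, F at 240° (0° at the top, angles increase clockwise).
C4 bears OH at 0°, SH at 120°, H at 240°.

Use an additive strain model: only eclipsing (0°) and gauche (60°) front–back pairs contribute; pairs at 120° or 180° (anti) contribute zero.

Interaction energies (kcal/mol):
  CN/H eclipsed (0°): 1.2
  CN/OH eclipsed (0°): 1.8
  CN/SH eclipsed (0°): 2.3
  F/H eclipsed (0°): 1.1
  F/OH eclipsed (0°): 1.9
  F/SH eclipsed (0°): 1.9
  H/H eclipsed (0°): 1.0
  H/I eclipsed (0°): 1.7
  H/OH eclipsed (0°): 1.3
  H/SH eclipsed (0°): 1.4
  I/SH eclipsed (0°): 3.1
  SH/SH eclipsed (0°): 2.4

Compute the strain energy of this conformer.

This conformer (eclipsed): H(0°)/OH(0°) eclipsed 1.3; CN(120°)/SH(120°) eclipsed 2.3; F(240°)/H(240°) eclipsed 1.1 → 4.7 kcal/mol.

4.7 kcal/mol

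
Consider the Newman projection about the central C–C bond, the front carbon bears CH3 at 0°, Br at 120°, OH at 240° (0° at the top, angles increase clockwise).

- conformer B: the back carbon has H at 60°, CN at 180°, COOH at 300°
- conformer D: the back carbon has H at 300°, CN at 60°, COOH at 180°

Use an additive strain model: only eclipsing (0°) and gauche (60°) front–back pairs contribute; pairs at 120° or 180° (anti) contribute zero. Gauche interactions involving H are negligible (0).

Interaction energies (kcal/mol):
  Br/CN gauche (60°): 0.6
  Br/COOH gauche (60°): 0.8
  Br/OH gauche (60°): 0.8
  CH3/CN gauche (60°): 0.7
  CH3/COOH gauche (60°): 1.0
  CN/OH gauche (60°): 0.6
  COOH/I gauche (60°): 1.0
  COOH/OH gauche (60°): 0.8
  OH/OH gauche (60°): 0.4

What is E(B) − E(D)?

+0.1 kcal/mol

B (staggered): CH3(0°)/COOH(300°) gauche 1.0; Br(120°)/CN(180°) gauche 0.6; OH(240°)/CN(180°) gauche 0.6; OH(240°)/COOH(300°) gauche 0.8 → 3.0 kcal/mol.
D (staggered): CH3(0°)/CN(60°) gauche 0.7; Br(120°)/CN(60°) gauche 0.6; Br(120°)/COOH(180°) gauche 0.8; OH(240°)/COOH(180°) gauche 0.8 → 2.9 kcal/mol.
E(B) − E(D) = 3.0 − 2.9 = +0.1 kcal/mol.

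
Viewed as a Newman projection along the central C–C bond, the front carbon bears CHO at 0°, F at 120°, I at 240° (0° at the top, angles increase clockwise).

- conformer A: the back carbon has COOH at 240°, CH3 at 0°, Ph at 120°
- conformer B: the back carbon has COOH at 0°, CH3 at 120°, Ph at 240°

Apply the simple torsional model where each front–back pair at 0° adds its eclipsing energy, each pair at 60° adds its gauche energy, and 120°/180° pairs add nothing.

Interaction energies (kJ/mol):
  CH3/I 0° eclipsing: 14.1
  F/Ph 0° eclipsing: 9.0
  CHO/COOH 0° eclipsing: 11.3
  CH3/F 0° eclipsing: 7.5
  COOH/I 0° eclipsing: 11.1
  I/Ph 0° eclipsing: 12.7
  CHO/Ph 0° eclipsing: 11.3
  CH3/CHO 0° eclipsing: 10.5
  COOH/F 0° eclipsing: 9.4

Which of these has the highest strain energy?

B

A (eclipsed): CHO(0°)/CH3(0°) eclipsed 10.5; F(120°)/Ph(120°) eclipsed 9.0; I(240°)/COOH(240°) eclipsed 11.1 → 30.6 kJ/mol.
B (eclipsed): CHO(0°)/COOH(0°) eclipsed 11.3; F(120°)/CH3(120°) eclipsed 7.5; I(240°)/Ph(240°) eclipsed 12.7 → 31.5 kJ/mol.
B has the highest total (31.5 kJ/mol).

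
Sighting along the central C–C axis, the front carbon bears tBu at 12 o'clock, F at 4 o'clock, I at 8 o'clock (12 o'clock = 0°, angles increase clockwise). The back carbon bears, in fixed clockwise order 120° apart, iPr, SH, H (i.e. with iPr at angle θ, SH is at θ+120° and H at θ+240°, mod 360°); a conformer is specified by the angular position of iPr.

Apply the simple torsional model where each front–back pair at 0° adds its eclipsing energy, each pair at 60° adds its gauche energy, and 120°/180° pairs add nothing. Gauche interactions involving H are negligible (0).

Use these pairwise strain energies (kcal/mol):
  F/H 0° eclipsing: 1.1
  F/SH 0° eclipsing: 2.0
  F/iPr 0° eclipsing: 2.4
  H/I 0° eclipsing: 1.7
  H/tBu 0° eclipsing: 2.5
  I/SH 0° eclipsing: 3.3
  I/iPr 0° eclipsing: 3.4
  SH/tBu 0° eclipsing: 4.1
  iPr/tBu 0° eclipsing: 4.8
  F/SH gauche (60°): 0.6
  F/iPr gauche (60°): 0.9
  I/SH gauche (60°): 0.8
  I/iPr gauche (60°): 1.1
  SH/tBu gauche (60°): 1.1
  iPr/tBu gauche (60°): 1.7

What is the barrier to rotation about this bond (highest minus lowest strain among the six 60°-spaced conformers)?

4.7 kcal/mol

iPr at 0° (eclipsed): tBu(0°)/iPr(0°) eclipsed 4.8; F(120°)/SH(120°) eclipsed 2.0; I(240°)/H(240°) eclipsed 1.7 → 8.5 kcal/mol.
iPr at 60° (staggered): tBu(0°)/iPr(60°) gauche 1.7; F(120°)/iPr(60°) gauche 0.9; F(120°)/SH(180°) gauche 0.6; I(240°)/SH(180°) gauche 0.8 → 4.0 kcal/mol.
iPr at 120° (eclipsed): tBu(0°)/H(0°) eclipsed 2.5; F(120°)/iPr(120°) eclipsed 2.4; I(240°)/SH(240°) eclipsed 3.3 → 8.2 kcal/mol.
iPr at 180° (staggered): tBu(0°)/SH(300°) gauche 1.1; F(120°)/iPr(180°) gauche 0.9; I(240°)/iPr(180°) gauche 1.1; I(240°)/SH(300°) gauche 0.8 → 3.9 kcal/mol.
iPr at 240° (eclipsed): tBu(0°)/SH(0°) eclipsed 4.1; F(120°)/H(120°) eclipsed 1.1; I(240°)/iPr(240°) eclipsed 3.4 → 8.6 kcal/mol.
iPr at 300° (staggered): tBu(0°)/iPr(300°) gauche 1.7; tBu(0°)/SH(60°) gauche 1.1; F(120°)/SH(60°) gauche 0.6; I(240°)/iPr(300°) gauche 1.1 → 4.5 kcal/mol.
Max at 240° (8.6 kcal/mol), min at 180° (3.9 kcal/mol); barrier = 4.7 kcal/mol.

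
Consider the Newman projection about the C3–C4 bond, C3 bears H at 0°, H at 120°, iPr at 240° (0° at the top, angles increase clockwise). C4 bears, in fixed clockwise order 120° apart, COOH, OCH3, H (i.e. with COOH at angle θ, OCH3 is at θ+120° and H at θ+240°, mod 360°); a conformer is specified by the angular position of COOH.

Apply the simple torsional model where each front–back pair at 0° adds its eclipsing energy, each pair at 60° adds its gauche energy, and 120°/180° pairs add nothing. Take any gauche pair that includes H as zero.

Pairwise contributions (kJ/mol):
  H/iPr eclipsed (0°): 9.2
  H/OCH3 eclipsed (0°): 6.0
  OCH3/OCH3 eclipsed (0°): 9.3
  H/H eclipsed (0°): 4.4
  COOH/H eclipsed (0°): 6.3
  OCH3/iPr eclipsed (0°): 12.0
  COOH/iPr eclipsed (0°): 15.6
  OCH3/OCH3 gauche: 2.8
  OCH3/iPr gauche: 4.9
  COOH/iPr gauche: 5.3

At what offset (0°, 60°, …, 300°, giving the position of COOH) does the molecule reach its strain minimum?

COOH at 0° (eclipsed): H(0°)/COOH(0°) eclipsed 6.3; H(120°)/OCH3(120°) eclipsed 6.0; iPr(240°)/H(240°) eclipsed 9.2 → 21.5 kJ/mol.
COOH at 60° (staggered): iPr(240°)/OCH3(180°) gauche 4.9 → 4.9 kJ/mol.
COOH at 120° (eclipsed): H(0°)/H(0°) eclipsed 4.4; H(120°)/COOH(120°) eclipsed 6.3; iPr(240°)/OCH3(240°) eclipsed 12.0 → 22.7 kJ/mol.
COOH at 180° (staggered): iPr(240°)/COOH(180°) gauche 5.3; iPr(240°)/OCH3(300°) gauche 4.9 → 10.2 kJ/mol.
COOH at 240° (eclipsed): H(0°)/OCH3(0°) eclipsed 6.0; H(120°)/H(120°) eclipsed 4.4; iPr(240°)/COOH(240°) eclipsed 15.6 → 26.0 kJ/mol.
COOH at 300° (staggered): iPr(240°)/COOH(300°) gauche 5.3 → 5.3 kJ/mol.
The minimum (4.9 kJ/mol) occurs with COOH at 60°.

60°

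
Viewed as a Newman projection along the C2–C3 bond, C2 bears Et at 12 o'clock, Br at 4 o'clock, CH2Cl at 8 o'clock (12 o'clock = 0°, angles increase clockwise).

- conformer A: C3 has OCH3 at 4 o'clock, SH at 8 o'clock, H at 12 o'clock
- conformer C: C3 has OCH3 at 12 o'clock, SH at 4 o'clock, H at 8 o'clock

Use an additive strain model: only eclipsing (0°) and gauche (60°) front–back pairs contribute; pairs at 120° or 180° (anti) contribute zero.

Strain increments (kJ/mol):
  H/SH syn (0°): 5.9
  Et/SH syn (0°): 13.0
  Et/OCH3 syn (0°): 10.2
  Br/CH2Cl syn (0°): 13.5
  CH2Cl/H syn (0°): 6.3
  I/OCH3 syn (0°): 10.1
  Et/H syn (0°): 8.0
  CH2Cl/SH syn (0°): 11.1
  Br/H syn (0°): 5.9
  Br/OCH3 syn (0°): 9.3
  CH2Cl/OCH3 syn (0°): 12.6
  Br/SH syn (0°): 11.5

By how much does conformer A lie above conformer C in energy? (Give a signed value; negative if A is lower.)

A is eclipsed. Et at 0° is eclipsed with H at 0° (8.0); Br at 120° is eclipsed with OCH3 at 120° (9.3); CH2Cl at 240° is eclipsed with SH at 240° (11.1). Total 28.4 kJ/mol.
C is eclipsed. Et at 0° is eclipsed with OCH3 at 0° (10.2); Br at 120° is eclipsed with SH at 120° (11.5); CH2Cl at 240° is eclipsed with H at 240° (6.3). Total 28.0 kJ/mol.
E(A) − E(C) = 28.4 − 28.0 = +0.4 kJ/mol.

+0.4 kJ/mol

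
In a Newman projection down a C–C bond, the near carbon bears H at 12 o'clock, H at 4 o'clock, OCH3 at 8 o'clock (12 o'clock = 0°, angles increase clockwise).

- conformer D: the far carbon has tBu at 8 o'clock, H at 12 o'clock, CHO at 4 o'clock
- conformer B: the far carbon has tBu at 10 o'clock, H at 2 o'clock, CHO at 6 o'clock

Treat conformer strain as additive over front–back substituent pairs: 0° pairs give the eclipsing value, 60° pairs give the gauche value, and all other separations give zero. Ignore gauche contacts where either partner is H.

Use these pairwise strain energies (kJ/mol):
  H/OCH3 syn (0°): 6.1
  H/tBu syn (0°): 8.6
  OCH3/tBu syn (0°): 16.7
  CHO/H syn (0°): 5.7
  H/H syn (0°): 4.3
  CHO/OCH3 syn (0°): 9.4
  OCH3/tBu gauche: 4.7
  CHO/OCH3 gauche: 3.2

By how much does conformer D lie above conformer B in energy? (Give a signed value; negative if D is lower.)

D (eclipsed): H(0°)/H(0°) eclipsed 4.3; H(120°)/CHO(120°) eclipsed 5.7; OCH3(240°)/tBu(240°) eclipsed 16.7 → 26.7 kJ/mol.
B (staggered): OCH3(240°)/tBu(300°) gauche 4.7; OCH3(240°)/CHO(180°) gauche 3.2 → 7.9 kJ/mol.
E(D) − E(B) = 26.7 − 7.9 = +18.8 kJ/mol.

+18.8 kJ/mol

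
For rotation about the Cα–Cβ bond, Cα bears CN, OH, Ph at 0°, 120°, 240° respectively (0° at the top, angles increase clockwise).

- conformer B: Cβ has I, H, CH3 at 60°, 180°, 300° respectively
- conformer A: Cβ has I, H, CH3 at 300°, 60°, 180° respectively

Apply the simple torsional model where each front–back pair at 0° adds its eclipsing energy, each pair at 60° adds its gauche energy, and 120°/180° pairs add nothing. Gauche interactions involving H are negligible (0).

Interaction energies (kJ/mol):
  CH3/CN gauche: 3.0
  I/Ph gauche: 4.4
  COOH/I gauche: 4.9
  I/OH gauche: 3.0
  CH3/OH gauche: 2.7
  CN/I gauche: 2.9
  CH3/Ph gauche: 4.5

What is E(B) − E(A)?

B (staggered): CN(0°)/I(60°) gauche 2.9; CN(0°)/CH3(300°) gauche 3.0; OH(120°)/I(60°) gauche 3.0; Ph(240°)/CH3(300°) gauche 4.5 → 13.4 kJ/mol.
A (staggered): CN(0°)/I(300°) gauche 2.9; OH(120°)/CH3(180°) gauche 2.7; Ph(240°)/I(300°) gauche 4.4; Ph(240°)/CH3(180°) gauche 4.5 → 14.5 kJ/mol.
E(B) − E(A) = 13.4 − 14.5 = -1.1 kJ/mol.

-1.1 kJ/mol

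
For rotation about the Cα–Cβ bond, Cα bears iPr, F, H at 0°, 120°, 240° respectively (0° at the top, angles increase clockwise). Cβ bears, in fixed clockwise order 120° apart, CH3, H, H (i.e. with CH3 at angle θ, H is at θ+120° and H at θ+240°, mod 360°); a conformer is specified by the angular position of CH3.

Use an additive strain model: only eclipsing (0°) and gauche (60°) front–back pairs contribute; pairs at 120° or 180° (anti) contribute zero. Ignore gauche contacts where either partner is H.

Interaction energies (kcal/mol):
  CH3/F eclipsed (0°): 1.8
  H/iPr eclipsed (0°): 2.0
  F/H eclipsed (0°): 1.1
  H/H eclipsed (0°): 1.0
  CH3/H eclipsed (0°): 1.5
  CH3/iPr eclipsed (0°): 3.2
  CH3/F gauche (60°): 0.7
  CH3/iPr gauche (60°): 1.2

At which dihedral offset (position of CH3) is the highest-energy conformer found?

CH3 at 0° (eclipsed): iPr(0°)/CH3(0°) eclipsed 3.2; F(120°)/H(120°) eclipsed 1.1; H(240°)/H(240°) eclipsed 1.0 → 5.3 kcal/mol.
CH3 at 60° (staggered): iPr(0°)/CH3(60°) gauche 1.2; F(120°)/CH3(60°) gauche 0.7 → 1.9 kcal/mol.
CH3 at 120° (eclipsed): iPr(0°)/H(0°) eclipsed 2.0; F(120°)/CH3(120°) eclipsed 1.8; H(240°)/H(240°) eclipsed 1.0 → 4.8 kcal/mol.
CH3 at 180° (staggered): F(120°)/CH3(180°) gauche 0.7 → 0.7 kcal/mol.
CH3 at 240° (eclipsed): iPr(0°)/H(0°) eclipsed 2.0; F(120°)/H(120°) eclipsed 1.1; H(240°)/CH3(240°) eclipsed 1.5 → 4.6 kcal/mol.
CH3 at 300° (staggered): iPr(0°)/CH3(300°) gauche 1.2 → 1.2 kcal/mol.
The maximum (5.3 kcal/mol) occurs with CH3 at 0°.

0°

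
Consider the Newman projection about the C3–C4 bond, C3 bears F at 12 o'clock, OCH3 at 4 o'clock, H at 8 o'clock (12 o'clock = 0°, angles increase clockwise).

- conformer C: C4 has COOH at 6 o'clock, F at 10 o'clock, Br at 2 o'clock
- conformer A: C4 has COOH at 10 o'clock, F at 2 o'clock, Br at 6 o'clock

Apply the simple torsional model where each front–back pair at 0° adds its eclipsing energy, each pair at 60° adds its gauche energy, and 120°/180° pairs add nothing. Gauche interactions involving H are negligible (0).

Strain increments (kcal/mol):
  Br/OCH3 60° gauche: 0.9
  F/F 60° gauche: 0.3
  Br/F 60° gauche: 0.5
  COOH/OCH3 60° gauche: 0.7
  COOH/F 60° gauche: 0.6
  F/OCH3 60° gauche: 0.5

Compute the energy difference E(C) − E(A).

C is staggered. F at 0° is gauche with F at 300° (0.3); F at 0° is gauche with Br at 60° (0.5); OCH3 at 120° is gauche with COOH at 180° (0.7); OCH3 at 120° is gauche with Br at 60° (0.9). Total 2.4 kcal/mol.
A is staggered. F at 0° is gauche with COOH at 300° (0.6); F at 0° is gauche with F at 60° (0.3); OCH3 at 120° is gauche with F at 60° (0.5); OCH3 at 120° is gauche with Br at 180° (0.9). Total 2.3 kcal/mol.
E(C) − E(A) = 2.4 − 2.3 = +0.1 kcal/mol.

+0.1 kcal/mol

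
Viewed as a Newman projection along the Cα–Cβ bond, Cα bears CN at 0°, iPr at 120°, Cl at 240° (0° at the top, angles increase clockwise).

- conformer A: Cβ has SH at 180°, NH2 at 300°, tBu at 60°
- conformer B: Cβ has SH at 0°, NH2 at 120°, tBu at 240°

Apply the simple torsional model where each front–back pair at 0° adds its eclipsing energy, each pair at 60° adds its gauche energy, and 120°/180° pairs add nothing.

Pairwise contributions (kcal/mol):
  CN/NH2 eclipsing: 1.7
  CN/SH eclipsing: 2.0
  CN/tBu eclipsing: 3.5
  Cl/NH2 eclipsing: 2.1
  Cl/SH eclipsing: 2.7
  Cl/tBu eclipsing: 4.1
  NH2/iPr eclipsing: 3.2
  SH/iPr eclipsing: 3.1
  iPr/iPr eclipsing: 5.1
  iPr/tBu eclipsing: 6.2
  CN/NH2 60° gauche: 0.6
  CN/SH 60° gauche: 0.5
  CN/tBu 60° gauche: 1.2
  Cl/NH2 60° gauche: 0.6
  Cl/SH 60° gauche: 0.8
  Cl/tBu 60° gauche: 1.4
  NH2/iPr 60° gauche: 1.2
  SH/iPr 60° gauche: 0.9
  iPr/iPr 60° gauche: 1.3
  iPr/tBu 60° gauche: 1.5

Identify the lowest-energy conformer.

A

A (staggered): CN(0°)/NH2(300°) gauche 0.6; CN(0°)/tBu(60°) gauche 1.2; iPr(120°)/SH(180°) gauche 0.9; iPr(120°)/tBu(60°) gauche 1.5; Cl(240°)/SH(180°) gauche 0.8; Cl(240°)/NH2(300°) gauche 0.6 → 5.6 kcal/mol.
B (eclipsed): CN(0°)/SH(0°) eclipsed 2.0; iPr(120°)/NH2(120°) eclipsed 3.2; Cl(240°)/tBu(240°) eclipsed 4.1 → 9.3 kcal/mol.
A has the lowest total (5.6 kcal/mol).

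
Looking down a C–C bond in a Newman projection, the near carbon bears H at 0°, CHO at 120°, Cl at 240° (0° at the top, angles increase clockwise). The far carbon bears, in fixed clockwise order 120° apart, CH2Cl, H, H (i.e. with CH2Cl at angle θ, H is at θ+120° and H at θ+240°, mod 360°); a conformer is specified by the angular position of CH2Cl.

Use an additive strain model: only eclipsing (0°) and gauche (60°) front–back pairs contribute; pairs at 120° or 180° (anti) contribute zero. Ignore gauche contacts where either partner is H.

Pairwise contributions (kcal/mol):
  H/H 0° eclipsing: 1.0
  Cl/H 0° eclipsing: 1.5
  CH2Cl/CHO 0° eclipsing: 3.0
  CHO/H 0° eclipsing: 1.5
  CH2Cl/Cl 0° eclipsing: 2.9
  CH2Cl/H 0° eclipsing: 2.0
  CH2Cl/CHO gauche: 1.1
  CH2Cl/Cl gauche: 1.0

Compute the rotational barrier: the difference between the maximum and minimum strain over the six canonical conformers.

4.5 kcal/mol

CH2Cl at 0° (eclipsed): H(0°)/CH2Cl(0°) eclipsed 2.0; CHO(120°)/H(120°) eclipsed 1.5; Cl(240°)/H(240°) eclipsed 1.5 → 5.0 kcal/mol.
CH2Cl at 60° (staggered): CHO(120°)/CH2Cl(60°) gauche 1.1 → 1.1 kcal/mol.
CH2Cl at 120° (eclipsed): H(0°)/H(0°) eclipsed 1.0; CHO(120°)/CH2Cl(120°) eclipsed 3.0; Cl(240°)/H(240°) eclipsed 1.5 → 5.5 kcal/mol.
CH2Cl at 180° (staggered): CHO(120°)/CH2Cl(180°) gauche 1.1; Cl(240°)/CH2Cl(180°) gauche 1.0 → 2.1 kcal/mol.
CH2Cl at 240° (eclipsed): H(0°)/H(0°) eclipsed 1.0; CHO(120°)/H(120°) eclipsed 1.5; Cl(240°)/CH2Cl(240°) eclipsed 2.9 → 5.4 kcal/mol.
CH2Cl at 300° (staggered): Cl(240°)/CH2Cl(300°) gauche 1.0 → 1.0 kcal/mol.
Max at 120° (5.5 kcal/mol), min at 300° (1.0 kcal/mol); barrier = 4.5 kcal/mol.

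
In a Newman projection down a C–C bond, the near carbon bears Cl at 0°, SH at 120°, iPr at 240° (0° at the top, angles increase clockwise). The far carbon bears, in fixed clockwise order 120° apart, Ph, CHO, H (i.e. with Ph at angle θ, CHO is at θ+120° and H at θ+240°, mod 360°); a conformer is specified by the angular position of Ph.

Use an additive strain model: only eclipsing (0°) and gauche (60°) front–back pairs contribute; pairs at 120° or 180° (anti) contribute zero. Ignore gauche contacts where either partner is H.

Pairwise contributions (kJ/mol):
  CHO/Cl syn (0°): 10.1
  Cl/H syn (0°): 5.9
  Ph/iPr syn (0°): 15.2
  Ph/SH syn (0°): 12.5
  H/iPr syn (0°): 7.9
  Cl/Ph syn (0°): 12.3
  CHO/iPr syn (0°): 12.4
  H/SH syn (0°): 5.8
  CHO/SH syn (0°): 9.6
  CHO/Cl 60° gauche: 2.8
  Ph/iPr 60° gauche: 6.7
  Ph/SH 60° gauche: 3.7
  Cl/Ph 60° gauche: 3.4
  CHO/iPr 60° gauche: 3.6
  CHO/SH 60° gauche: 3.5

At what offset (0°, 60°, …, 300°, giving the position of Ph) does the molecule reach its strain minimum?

Ph at 0° (eclipsed): Cl(0°)/Ph(0°) eclipsed 12.3; SH(120°)/CHO(120°) eclipsed 9.6; iPr(240°)/H(240°) eclipsed 7.9 → 29.8 kJ/mol.
Ph at 60° (staggered): Cl(0°)/Ph(60°) gauche 3.4; SH(120°)/Ph(60°) gauche 3.7; SH(120°)/CHO(180°) gauche 3.5; iPr(240°)/CHO(180°) gauche 3.6 → 14.2 kJ/mol.
Ph at 120° (eclipsed): Cl(0°)/H(0°) eclipsed 5.9; SH(120°)/Ph(120°) eclipsed 12.5; iPr(240°)/CHO(240°) eclipsed 12.4 → 30.8 kJ/mol.
Ph at 180° (staggered): Cl(0°)/CHO(300°) gauche 2.8; SH(120°)/Ph(180°) gauche 3.7; iPr(240°)/Ph(180°) gauche 6.7; iPr(240°)/CHO(300°) gauche 3.6 → 16.8 kJ/mol.
Ph at 240° (eclipsed): Cl(0°)/CHO(0°) eclipsed 10.1; SH(120°)/H(120°) eclipsed 5.8; iPr(240°)/Ph(240°) eclipsed 15.2 → 31.1 kJ/mol.
Ph at 300° (staggered): Cl(0°)/Ph(300°) gauche 3.4; Cl(0°)/CHO(60°) gauche 2.8; SH(120°)/CHO(60°) gauche 3.5; iPr(240°)/Ph(300°) gauche 6.7 → 16.4 kJ/mol.
The minimum (14.2 kJ/mol) occurs with Ph at 60°.

60°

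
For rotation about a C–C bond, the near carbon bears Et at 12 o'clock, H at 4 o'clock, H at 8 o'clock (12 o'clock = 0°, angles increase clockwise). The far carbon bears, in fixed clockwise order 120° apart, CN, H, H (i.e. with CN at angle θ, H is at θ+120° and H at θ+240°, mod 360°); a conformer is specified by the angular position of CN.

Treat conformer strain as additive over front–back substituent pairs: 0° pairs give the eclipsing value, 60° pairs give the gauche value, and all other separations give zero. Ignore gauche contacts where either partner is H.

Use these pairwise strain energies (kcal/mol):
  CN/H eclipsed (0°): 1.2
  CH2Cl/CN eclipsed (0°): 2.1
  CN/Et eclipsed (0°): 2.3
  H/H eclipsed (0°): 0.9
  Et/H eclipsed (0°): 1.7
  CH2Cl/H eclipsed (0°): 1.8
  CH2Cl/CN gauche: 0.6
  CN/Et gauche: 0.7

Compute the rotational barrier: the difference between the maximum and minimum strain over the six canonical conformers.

CN at 0° (eclipsed): Et–CN eclipsed, H–H eclipsed, H–H eclipsed; 2.3 + 0.9 + 0.9 = 4.1 kcal/mol.
CN at 60° (staggered): Et–CN gauche; 0.7 = 0.7 kcal/mol.
CN at 120° (eclipsed): Et–H eclipsed, H–CN eclipsed, H–H eclipsed; 1.7 + 1.2 + 0.9 = 3.8 kcal/mol.
CN at 180° (staggered): no non-H gauche contacts → 0.0 kcal/mol.
CN at 240° (eclipsed): Et–H eclipsed, H–H eclipsed, H–CN eclipsed; 1.7 + 0.9 + 1.2 = 3.8 kcal/mol.
CN at 300° (staggered): Et–CN gauche; 0.7 = 0.7 kcal/mol.
Max at 0° (4.1 kcal/mol), min at 180° (0.0 kcal/mol); barrier = 4.1 kcal/mol.

4.1 kcal/mol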